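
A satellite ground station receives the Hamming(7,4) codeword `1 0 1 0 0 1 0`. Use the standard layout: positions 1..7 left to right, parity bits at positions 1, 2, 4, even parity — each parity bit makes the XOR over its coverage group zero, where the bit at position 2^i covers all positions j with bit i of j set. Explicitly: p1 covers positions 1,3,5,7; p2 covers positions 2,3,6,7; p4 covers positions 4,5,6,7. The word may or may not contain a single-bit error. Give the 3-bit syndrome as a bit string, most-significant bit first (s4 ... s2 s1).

s1: b1⊕b3⊕b5⊕b7 = 1⊕1⊕0⊕0 = 0
s2: b2⊕b3⊕b6⊕b7 = 0⊕1⊕1⊕0 = 0
s4: b4⊕b5⊕b6⊕b7 = 0⊕0⊕1⊕0 = 1
Syndrome (s4...s1) = 100 → position 4.

100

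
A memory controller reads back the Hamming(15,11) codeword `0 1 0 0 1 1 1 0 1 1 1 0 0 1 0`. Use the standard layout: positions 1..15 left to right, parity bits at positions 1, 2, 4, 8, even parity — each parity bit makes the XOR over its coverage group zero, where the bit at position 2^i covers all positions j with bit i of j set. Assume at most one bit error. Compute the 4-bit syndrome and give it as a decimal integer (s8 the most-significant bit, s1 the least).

0

s1: b1⊕b3⊕b5⊕b7⊕b9⊕b11⊕b13⊕b15 = 0⊕0⊕1⊕1⊕1⊕1⊕0⊕0 = 0
s2: b2⊕b3⊕b6⊕b7⊕b10⊕b11⊕b14⊕b15 = 1⊕0⊕1⊕1⊕1⊕1⊕1⊕0 = 0
s4: b4⊕b5⊕b6⊕b7⊕b12⊕b13⊕b14⊕b15 = 0⊕1⊕1⊕1⊕0⊕0⊕1⊕0 = 0
s8: b8⊕b9⊕b10⊕b11⊕b12⊕b13⊕b14⊕b15 = 0⊕1⊕1⊕1⊕0⊕0⊕1⊕0 = 0
Syndrome (s8...s1) = 0000 → position 0 (no error).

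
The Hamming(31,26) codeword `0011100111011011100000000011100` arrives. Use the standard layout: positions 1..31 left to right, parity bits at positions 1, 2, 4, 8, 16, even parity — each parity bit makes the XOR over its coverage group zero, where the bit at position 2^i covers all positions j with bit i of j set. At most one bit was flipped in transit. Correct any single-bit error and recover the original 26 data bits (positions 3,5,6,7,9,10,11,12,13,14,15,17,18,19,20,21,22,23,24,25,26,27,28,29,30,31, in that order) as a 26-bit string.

s1: b1⊕b3⊕b5⊕b7⊕b9⊕b11⊕b13⊕b15⊕b17⊕b19⊕b21⊕b23⊕b25⊕b27⊕b29⊕b31 = 0⊕1⊕1⊕0⊕1⊕0⊕1⊕1⊕1⊕0⊕0⊕0⊕0⊕1⊕1⊕0 = 0
s2: b2⊕b3⊕b6⊕b7⊕b10⊕b11⊕b14⊕b15⊕b18⊕b19⊕b22⊕b23⊕b26⊕b27⊕b30⊕b31 = 0⊕1⊕0⊕0⊕1⊕0⊕0⊕1⊕0⊕0⊕0⊕0⊕0⊕1⊕0⊕0 = 0
s4: b4⊕b5⊕b6⊕b7⊕b12⊕b13⊕b14⊕b15⊕b20⊕b21⊕b22⊕b23⊕b28⊕b29⊕b30⊕b31 = 1⊕1⊕0⊕0⊕1⊕1⊕0⊕1⊕0⊕0⊕0⊕0⊕1⊕1⊕0⊕0 = 1
s8: b8⊕b9⊕b10⊕b11⊕b12⊕b13⊕b14⊕b15⊕b24⊕b25⊕b26⊕b27⊕b28⊕b29⊕b30⊕b31 = 1⊕1⊕1⊕0⊕1⊕1⊕0⊕1⊕0⊕0⊕0⊕1⊕1⊕1⊕0⊕0 = 1
s16: b16⊕b17⊕b18⊕b19⊕b20⊕b21⊕b22⊕b23⊕b24⊕b25⊕b26⊕b27⊕b28⊕b29⊕b30⊕b31 = 1⊕1⊕0⊕0⊕0⊕0⊕0⊕0⊕0⊕0⊕0⊕1⊕1⊕1⊕0⊕0 = 1
Syndrome (s16...s1) = 11100 → position 28.
Flip bit 28: corrected codeword = 0011100111011011100000000010100
Data bits at positions 3,5,6,7,9,10,11,12,13,14,15,17,18,19,20,21,22,23,24,25,26,27,28,29,30,31: 11001101101100000000010100

11001101101100000000010100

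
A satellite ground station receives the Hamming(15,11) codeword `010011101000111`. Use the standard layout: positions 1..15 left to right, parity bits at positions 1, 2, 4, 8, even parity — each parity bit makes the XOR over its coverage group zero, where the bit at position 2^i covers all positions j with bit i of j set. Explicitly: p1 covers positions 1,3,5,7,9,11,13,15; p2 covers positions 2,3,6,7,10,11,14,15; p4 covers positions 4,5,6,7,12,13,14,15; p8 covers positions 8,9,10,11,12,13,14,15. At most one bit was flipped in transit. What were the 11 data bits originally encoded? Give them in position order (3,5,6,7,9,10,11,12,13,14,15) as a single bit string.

11111000111

s1: b1⊕b3⊕b5⊕b7⊕b9⊕b11⊕b13⊕b15 = 0⊕0⊕1⊕1⊕1⊕0⊕1⊕1 = 1
s2: b2⊕b3⊕b6⊕b7⊕b10⊕b11⊕b14⊕b15 = 1⊕0⊕1⊕1⊕0⊕0⊕1⊕1 = 1
s4: b4⊕b5⊕b6⊕b7⊕b12⊕b13⊕b14⊕b15 = 0⊕1⊕1⊕1⊕0⊕1⊕1⊕1 = 0
s8: b8⊕b9⊕b10⊕b11⊕b12⊕b13⊕b14⊕b15 = 0⊕1⊕0⊕0⊕0⊕1⊕1⊕1 = 0
Syndrome (s8...s1) = 0011 → position 3.
Flip bit 3: corrected codeword = 011011101000111
Data bits at positions 3,5,6,7,9,10,11,12,13,14,15: 11111000111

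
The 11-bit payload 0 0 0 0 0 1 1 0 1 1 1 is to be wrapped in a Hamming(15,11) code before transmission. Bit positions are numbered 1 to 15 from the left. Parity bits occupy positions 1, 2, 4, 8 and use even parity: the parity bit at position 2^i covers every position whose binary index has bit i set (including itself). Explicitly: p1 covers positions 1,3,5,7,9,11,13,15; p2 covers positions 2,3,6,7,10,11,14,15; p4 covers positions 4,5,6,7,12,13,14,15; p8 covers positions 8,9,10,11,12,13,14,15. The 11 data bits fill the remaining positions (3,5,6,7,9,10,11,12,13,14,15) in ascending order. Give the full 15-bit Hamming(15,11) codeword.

Place data bits at non-power-of-two positions: b3=0, b5=0, b6=0, b7=0, b9=0, b10=1, b11=1, b12=0, b13=1, b14=1, b15=1.
p1 = XOR of data positions {3,5,7,9,11,13,15} = 0⊕0⊕0⊕0⊕1⊕1⊕1 = 1
p2 = XOR of data positions {3,6,7,10,11,14,15} = 0⊕0⊕0⊕1⊕1⊕1⊕1 = 0
p4 = XOR of data positions {5,6,7,12,13,14,15} = 0⊕0⊕0⊕0⊕1⊕1⊕1 = 1
p8 = XOR of data positions {9,10,11,12,13,14,15} = 0⊕1⊕1⊕0⊕1⊕1⊕1 = 1
Codeword b1..b15 = 100100010110111

100100010110111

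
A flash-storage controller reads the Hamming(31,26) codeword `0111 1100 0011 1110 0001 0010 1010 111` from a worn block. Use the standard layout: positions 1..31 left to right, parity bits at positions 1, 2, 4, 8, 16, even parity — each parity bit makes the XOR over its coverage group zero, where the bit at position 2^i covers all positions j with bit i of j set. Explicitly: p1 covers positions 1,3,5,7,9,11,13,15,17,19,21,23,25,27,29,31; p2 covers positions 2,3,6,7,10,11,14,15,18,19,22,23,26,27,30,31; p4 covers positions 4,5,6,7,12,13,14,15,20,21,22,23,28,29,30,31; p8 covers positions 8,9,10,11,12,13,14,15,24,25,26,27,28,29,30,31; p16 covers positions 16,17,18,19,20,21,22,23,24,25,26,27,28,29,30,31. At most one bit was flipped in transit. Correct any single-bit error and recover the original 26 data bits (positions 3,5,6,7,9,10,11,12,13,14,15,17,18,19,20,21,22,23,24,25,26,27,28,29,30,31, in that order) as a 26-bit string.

11100011111000100101010111

s1: b1⊕b3⊕b5⊕b7⊕b9⊕b11⊕b13⊕b15⊕b17⊕b19⊕b21⊕b23⊕b25⊕b27⊕b29⊕b31 = 0⊕1⊕1⊕0⊕0⊕1⊕1⊕1⊕0⊕0⊕0⊕1⊕1⊕1⊕1⊕1 = 0
s2: b2⊕b3⊕b6⊕b7⊕b10⊕b11⊕b14⊕b15⊕b18⊕b19⊕b22⊕b23⊕b26⊕b27⊕b30⊕b31 = 1⊕1⊕1⊕0⊕0⊕1⊕1⊕1⊕0⊕0⊕0⊕1⊕0⊕1⊕1⊕1 = 0
s4: b4⊕b5⊕b6⊕b7⊕b12⊕b13⊕b14⊕b15⊕b20⊕b21⊕b22⊕b23⊕b28⊕b29⊕b30⊕b31 = 1⊕1⊕1⊕0⊕1⊕1⊕1⊕1⊕1⊕0⊕0⊕1⊕0⊕1⊕1⊕1 = 0
s8: b8⊕b9⊕b10⊕b11⊕b12⊕b13⊕b14⊕b15⊕b24⊕b25⊕b26⊕b27⊕b28⊕b29⊕b30⊕b31 = 0⊕0⊕0⊕1⊕1⊕1⊕1⊕1⊕0⊕1⊕0⊕1⊕0⊕1⊕1⊕1 = 0
s16: b16⊕b17⊕b18⊕b19⊕b20⊕b21⊕b22⊕b23⊕b24⊕b25⊕b26⊕b27⊕b28⊕b29⊕b30⊕b31 = 0⊕0⊕0⊕0⊕1⊕0⊕0⊕1⊕0⊕1⊕0⊕1⊕0⊕1⊕1⊕1 = 1
Syndrome (s16...s1) = 10000 → position 16.
Flip bit 16: corrected codeword = 0111110000111111000100101010111
Data bits at positions 3,5,6,7,9,10,11,12,13,14,15,17,18,19,20,21,22,23,24,25,26,27,28,29,30,31: 11100011111000100101010111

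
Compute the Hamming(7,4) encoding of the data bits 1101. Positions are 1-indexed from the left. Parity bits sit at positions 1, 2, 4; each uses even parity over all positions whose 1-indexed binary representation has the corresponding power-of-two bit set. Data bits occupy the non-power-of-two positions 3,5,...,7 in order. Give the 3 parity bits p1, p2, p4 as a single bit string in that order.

100

Place data bits at non-power-of-two positions: b3=1, b5=1, b6=0, b7=1.
p1 = XOR of data positions {3,5,7} = 1⊕1⊕1 = 1
p2 = XOR of data positions {3,6,7} = 1⊕0⊕1 = 0
p4 = XOR of data positions {5,6,7} = 1⊕0⊕1 = 0
Parity bits p1,p2,p4 = 100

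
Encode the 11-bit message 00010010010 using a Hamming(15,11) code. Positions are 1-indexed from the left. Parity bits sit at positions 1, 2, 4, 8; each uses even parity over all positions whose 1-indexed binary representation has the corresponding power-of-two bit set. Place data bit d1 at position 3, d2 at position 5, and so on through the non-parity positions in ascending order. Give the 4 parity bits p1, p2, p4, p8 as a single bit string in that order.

0100

Place data bits at non-power-of-two positions: b3=0, b5=0, b6=0, b7=1, b9=0, b10=0, b11=1, b12=0, b13=0, b14=1, b15=0.
p1 = XOR of data positions {3,5,7,9,11,13,15} = 0⊕0⊕1⊕0⊕1⊕0⊕0 = 0
p2 = XOR of data positions {3,6,7,10,11,14,15} = 0⊕0⊕1⊕0⊕1⊕1⊕0 = 1
p4 = XOR of data positions {5,6,7,12,13,14,15} = 0⊕0⊕1⊕0⊕0⊕1⊕0 = 0
p8 = XOR of data positions {9,10,11,12,13,14,15} = 0⊕0⊕1⊕0⊕0⊕1⊕0 = 0
Parity bits p1,p2,p4,p8 = 0100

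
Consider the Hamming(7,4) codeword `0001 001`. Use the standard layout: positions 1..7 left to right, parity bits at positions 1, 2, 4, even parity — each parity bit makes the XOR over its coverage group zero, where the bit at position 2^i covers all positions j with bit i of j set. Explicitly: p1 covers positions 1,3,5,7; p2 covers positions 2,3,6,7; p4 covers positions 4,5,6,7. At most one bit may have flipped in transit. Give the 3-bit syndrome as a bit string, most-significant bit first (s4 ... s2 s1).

s1: b1⊕b3⊕b5⊕b7 = 0⊕0⊕0⊕1 = 1
s2: b2⊕b3⊕b6⊕b7 = 0⊕0⊕0⊕1 = 1
s4: b4⊕b5⊕b6⊕b7 = 1⊕0⊕0⊕1 = 0
Syndrome (s4...s1) = 011 → position 3.

011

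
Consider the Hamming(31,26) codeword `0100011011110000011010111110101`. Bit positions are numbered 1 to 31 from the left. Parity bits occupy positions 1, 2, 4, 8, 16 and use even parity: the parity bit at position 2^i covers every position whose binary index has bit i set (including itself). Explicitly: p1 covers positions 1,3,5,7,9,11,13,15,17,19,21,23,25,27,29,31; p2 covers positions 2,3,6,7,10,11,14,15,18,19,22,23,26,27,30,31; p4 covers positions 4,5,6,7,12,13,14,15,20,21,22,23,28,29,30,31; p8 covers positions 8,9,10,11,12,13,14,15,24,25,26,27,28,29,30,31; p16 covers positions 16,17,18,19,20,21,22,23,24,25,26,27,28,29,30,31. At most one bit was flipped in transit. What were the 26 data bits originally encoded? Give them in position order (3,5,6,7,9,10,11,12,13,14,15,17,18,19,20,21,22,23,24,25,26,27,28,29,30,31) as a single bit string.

00011111000011010111110101

s1: b1⊕b3⊕b5⊕b7⊕b9⊕b11⊕b13⊕b15⊕b17⊕b19⊕b21⊕b23⊕b25⊕b27⊕b29⊕b31 = 0⊕0⊕0⊕1⊕1⊕1⊕0⊕0⊕0⊕1⊕1⊕1⊕1⊕1⊕1⊕1 = 0
s2: b2⊕b3⊕b6⊕b7⊕b10⊕b11⊕b14⊕b15⊕b18⊕b19⊕b22⊕b23⊕b26⊕b27⊕b30⊕b31 = 1⊕0⊕1⊕1⊕1⊕1⊕0⊕0⊕1⊕1⊕0⊕1⊕1⊕1⊕0⊕1 = 1
s4: b4⊕b5⊕b6⊕b7⊕b12⊕b13⊕b14⊕b15⊕b20⊕b21⊕b22⊕b23⊕b28⊕b29⊕b30⊕b31 = 0⊕0⊕1⊕1⊕1⊕0⊕0⊕0⊕0⊕1⊕0⊕1⊕0⊕1⊕0⊕1 = 1
s8: b8⊕b9⊕b10⊕b11⊕b12⊕b13⊕b14⊕b15⊕b24⊕b25⊕b26⊕b27⊕b28⊕b29⊕b30⊕b31 = 0⊕1⊕1⊕1⊕1⊕0⊕0⊕0⊕1⊕1⊕1⊕1⊕0⊕1⊕0⊕1 = 0
s16: b16⊕b17⊕b18⊕b19⊕b20⊕b21⊕b22⊕b23⊕b24⊕b25⊕b26⊕b27⊕b28⊕b29⊕b30⊕b31 = 0⊕0⊕1⊕1⊕0⊕1⊕0⊕1⊕1⊕1⊕1⊕1⊕0⊕1⊕0⊕1 = 0
Syndrome (s16...s1) = 00110 → position 6.
Flip bit 6: corrected codeword = 0100001011110000011010111110101
Data bits at positions 3,5,6,7,9,10,11,12,13,14,15,17,18,19,20,21,22,23,24,25,26,27,28,29,30,31: 00011111000011010111110101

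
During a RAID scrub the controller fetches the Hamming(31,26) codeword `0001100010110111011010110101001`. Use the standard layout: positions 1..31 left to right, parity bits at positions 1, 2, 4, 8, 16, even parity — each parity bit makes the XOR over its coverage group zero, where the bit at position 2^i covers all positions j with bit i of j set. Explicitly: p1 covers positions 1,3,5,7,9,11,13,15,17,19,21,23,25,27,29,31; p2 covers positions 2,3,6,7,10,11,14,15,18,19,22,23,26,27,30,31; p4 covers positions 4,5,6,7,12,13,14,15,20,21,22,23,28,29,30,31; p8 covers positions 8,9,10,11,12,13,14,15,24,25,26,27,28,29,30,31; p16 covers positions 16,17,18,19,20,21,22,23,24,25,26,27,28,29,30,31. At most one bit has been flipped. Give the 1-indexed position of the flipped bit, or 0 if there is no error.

28

s1: b1⊕b3⊕b5⊕b7⊕b9⊕b11⊕b13⊕b15⊕b17⊕b19⊕b21⊕b23⊕b25⊕b27⊕b29⊕b31 = 0⊕0⊕1⊕0⊕1⊕1⊕0⊕1⊕0⊕1⊕1⊕1⊕0⊕0⊕0⊕1 = 0
s2: b2⊕b3⊕b6⊕b7⊕b10⊕b11⊕b14⊕b15⊕b18⊕b19⊕b22⊕b23⊕b26⊕b27⊕b30⊕b31 = 0⊕0⊕0⊕0⊕0⊕1⊕1⊕1⊕1⊕1⊕0⊕1⊕1⊕0⊕0⊕1 = 0
s4: b4⊕b5⊕b6⊕b7⊕b12⊕b13⊕b14⊕b15⊕b20⊕b21⊕b22⊕b23⊕b28⊕b29⊕b30⊕b31 = 1⊕1⊕0⊕0⊕1⊕0⊕1⊕1⊕0⊕1⊕0⊕1⊕1⊕0⊕0⊕1 = 1
s8: b8⊕b9⊕b10⊕b11⊕b12⊕b13⊕b14⊕b15⊕b24⊕b25⊕b26⊕b27⊕b28⊕b29⊕b30⊕b31 = 0⊕1⊕0⊕1⊕1⊕0⊕1⊕1⊕1⊕0⊕1⊕0⊕1⊕0⊕0⊕1 = 1
s16: b16⊕b17⊕b18⊕b19⊕b20⊕b21⊕b22⊕b23⊕b24⊕b25⊕b26⊕b27⊕b28⊕b29⊕b30⊕b31 = 1⊕0⊕1⊕1⊕0⊕1⊕0⊕1⊕1⊕0⊕1⊕0⊕1⊕0⊕0⊕1 = 1
Syndrome (s16...s1) = 11100 → position 28.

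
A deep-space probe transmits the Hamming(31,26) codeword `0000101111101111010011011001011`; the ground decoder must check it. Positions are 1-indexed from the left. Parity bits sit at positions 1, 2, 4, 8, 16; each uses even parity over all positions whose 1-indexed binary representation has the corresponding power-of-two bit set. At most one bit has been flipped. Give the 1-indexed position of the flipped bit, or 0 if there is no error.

s1: b1⊕b3⊕b5⊕b7⊕b9⊕b11⊕b13⊕b15⊕b17⊕b19⊕b21⊕b23⊕b25⊕b27⊕b29⊕b31 = 0⊕0⊕1⊕1⊕1⊕1⊕1⊕1⊕0⊕0⊕1⊕0⊕1⊕0⊕0⊕1 = 1
s2: b2⊕b3⊕b6⊕b7⊕b10⊕b11⊕b14⊕b15⊕b18⊕b19⊕b22⊕b23⊕b26⊕b27⊕b30⊕b31 = 0⊕0⊕0⊕1⊕1⊕1⊕1⊕1⊕1⊕0⊕1⊕0⊕0⊕0⊕1⊕1 = 1
s4: b4⊕b5⊕b6⊕b7⊕b12⊕b13⊕b14⊕b15⊕b20⊕b21⊕b22⊕b23⊕b28⊕b29⊕b30⊕b31 = 0⊕1⊕0⊕1⊕0⊕1⊕1⊕1⊕0⊕1⊕1⊕0⊕1⊕0⊕1⊕1 = 0
s8: b8⊕b9⊕b10⊕b11⊕b12⊕b13⊕b14⊕b15⊕b24⊕b25⊕b26⊕b27⊕b28⊕b29⊕b30⊕b31 = 1⊕1⊕1⊕1⊕0⊕1⊕1⊕1⊕1⊕1⊕0⊕0⊕1⊕0⊕1⊕1 = 0
s16: b16⊕b17⊕b18⊕b19⊕b20⊕b21⊕b22⊕b23⊕b24⊕b25⊕b26⊕b27⊕b28⊕b29⊕b30⊕b31 = 1⊕0⊕1⊕0⊕0⊕1⊕1⊕0⊕1⊕1⊕0⊕0⊕1⊕0⊕1⊕1 = 1
Syndrome (s16...s1) = 10011 → position 19.

19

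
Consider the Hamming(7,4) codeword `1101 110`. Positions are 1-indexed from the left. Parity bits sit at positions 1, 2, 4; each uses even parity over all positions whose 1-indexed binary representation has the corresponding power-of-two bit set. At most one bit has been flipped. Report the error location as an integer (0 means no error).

4

s1: b1⊕b3⊕b5⊕b7 = 1⊕0⊕1⊕0 = 0
s2: b2⊕b3⊕b6⊕b7 = 1⊕0⊕1⊕0 = 0
s4: b4⊕b5⊕b6⊕b7 = 1⊕1⊕1⊕0 = 1
Syndrome (s4...s1) = 100 → position 4.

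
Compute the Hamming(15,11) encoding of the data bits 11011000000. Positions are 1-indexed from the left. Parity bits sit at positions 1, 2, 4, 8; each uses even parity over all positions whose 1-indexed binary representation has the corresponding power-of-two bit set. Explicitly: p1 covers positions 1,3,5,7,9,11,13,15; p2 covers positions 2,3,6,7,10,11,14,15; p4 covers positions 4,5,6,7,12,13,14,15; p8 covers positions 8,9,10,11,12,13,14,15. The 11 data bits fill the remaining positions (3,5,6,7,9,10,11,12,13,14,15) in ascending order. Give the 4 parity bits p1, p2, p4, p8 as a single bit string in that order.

Place data bits at non-power-of-two positions: b3=1, b5=1, b6=0, b7=1, b9=1, b10=0, b11=0, b12=0, b13=0, b14=0, b15=0.
p1 = XOR of data positions {3,5,7,9,11,13,15} = 1⊕1⊕1⊕1⊕0⊕0⊕0 = 0
p2 = XOR of data positions {3,6,7,10,11,14,15} = 1⊕0⊕1⊕0⊕0⊕0⊕0 = 0
p4 = XOR of data positions {5,6,7,12,13,14,15} = 1⊕0⊕1⊕0⊕0⊕0⊕0 = 0
p8 = XOR of data positions {9,10,11,12,13,14,15} = 1⊕0⊕0⊕0⊕0⊕0⊕0 = 1
Parity bits p1,p2,p4,p8 = 0001

0001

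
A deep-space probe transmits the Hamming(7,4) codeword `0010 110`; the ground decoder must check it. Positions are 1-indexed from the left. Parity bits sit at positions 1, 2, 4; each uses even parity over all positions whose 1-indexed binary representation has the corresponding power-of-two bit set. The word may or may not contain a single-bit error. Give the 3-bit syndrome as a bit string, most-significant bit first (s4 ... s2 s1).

s1: b1⊕b3⊕b5⊕b7 = 0⊕1⊕1⊕0 = 0
s2: b2⊕b3⊕b6⊕b7 = 0⊕1⊕1⊕0 = 0
s4: b4⊕b5⊕b6⊕b7 = 0⊕1⊕1⊕0 = 0
Syndrome (s4...s1) = 000 → position 0 (no error).

000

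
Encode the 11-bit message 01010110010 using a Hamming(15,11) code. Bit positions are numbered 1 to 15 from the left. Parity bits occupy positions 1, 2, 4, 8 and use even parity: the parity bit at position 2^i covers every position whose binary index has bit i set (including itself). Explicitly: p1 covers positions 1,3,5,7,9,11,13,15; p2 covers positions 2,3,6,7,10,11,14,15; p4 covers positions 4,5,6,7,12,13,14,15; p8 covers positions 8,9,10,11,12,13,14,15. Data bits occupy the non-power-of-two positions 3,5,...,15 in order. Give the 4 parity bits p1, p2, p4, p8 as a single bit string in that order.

Place data bits at non-power-of-two positions: b3=0, b5=1, b6=0, b7=1, b9=0, b10=1, b11=1, b12=0, b13=0, b14=1, b15=0.
p1 = XOR of data positions {3,5,7,9,11,13,15} = 0⊕1⊕1⊕0⊕1⊕0⊕0 = 1
p2 = XOR of data positions {3,6,7,10,11,14,15} = 0⊕0⊕1⊕1⊕1⊕1⊕0 = 0
p4 = XOR of data positions {5,6,7,12,13,14,15} = 1⊕0⊕1⊕0⊕0⊕1⊕0 = 1
p8 = XOR of data positions {9,10,11,12,13,14,15} = 0⊕1⊕1⊕0⊕0⊕1⊕0 = 1
Parity bits p1,p2,p4,p8 = 1011

1011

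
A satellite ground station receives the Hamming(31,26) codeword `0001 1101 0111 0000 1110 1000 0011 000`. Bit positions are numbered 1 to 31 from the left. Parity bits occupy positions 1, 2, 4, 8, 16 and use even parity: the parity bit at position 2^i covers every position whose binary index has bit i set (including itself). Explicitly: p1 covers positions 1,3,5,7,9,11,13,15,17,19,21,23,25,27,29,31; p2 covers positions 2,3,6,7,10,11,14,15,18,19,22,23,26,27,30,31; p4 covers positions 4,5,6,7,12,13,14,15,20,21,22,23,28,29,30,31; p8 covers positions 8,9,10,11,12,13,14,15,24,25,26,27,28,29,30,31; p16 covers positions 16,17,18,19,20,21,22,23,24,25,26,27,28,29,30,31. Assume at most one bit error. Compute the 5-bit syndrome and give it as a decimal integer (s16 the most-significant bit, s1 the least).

0

s1: b1⊕b3⊕b5⊕b7⊕b9⊕b11⊕b13⊕b15⊕b17⊕b19⊕b21⊕b23⊕b25⊕b27⊕b29⊕b31 = 0⊕0⊕1⊕0⊕0⊕1⊕0⊕0⊕1⊕1⊕1⊕0⊕0⊕1⊕0⊕0 = 0
s2: b2⊕b3⊕b6⊕b7⊕b10⊕b11⊕b14⊕b15⊕b18⊕b19⊕b22⊕b23⊕b26⊕b27⊕b30⊕b31 = 0⊕0⊕1⊕0⊕1⊕1⊕0⊕0⊕1⊕1⊕0⊕0⊕0⊕1⊕0⊕0 = 0
s4: b4⊕b5⊕b6⊕b7⊕b12⊕b13⊕b14⊕b15⊕b20⊕b21⊕b22⊕b23⊕b28⊕b29⊕b30⊕b31 = 1⊕1⊕1⊕0⊕1⊕0⊕0⊕0⊕0⊕1⊕0⊕0⊕1⊕0⊕0⊕0 = 0
s8: b8⊕b9⊕b10⊕b11⊕b12⊕b13⊕b14⊕b15⊕b24⊕b25⊕b26⊕b27⊕b28⊕b29⊕b30⊕b31 = 1⊕0⊕1⊕1⊕1⊕0⊕0⊕0⊕0⊕0⊕0⊕1⊕1⊕0⊕0⊕0 = 0
s16: b16⊕b17⊕b18⊕b19⊕b20⊕b21⊕b22⊕b23⊕b24⊕b25⊕b26⊕b27⊕b28⊕b29⊕b30⊕b31 = 0⊕1⊕1⊕1⊕0⊕1⊕0⊕0⊕0⊕0⊕0⊕1⊕1⊕0⊕0⊕0 = 0
Syndrome (s16...s1) = 00000 → position 0 (no error).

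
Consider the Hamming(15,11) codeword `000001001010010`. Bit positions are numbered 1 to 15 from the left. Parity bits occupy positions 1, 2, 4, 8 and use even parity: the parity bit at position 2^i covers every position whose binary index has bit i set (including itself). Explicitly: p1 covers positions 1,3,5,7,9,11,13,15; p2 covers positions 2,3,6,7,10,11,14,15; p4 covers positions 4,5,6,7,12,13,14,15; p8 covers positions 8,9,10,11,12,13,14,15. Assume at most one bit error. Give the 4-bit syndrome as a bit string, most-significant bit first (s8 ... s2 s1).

s1: b1⊕b3⊕b5⊕b7⊕b9⊕b11⊕b13⊕b15 = 0⊕0⊕0⊕0⊕1⊕1⊕0⊕0 = 0
s2: b2⊕b3⊕b6⊕b7⊕b10⊕b11⊕b14⊕b15 = 0⊕0⊕1⊕0⊕0⊕1⊕1⊕0 = 1
s4: b4⊕b5⊕b6⊕b7⊕b12⊕b13⊕b14⊕b15 = 0⊕0⊕1⊕0⊕0⊕0⊕1⊕0 = 0
s8: b8⊕b9⊕b10⊕b11⊕b12⊕b13⊕b14⊕b15 = 0⊕1⊕0⊕1⊕0⊕0⊕1⊕0 = 1
Syndrome (s8...s1) = 1010 → position 10.

1010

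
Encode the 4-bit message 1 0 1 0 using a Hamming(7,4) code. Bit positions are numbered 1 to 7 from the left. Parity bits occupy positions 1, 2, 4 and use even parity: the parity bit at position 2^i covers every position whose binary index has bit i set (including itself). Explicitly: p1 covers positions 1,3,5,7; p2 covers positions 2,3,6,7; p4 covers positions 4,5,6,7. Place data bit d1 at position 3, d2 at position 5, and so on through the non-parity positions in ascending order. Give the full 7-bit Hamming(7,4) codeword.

1011010

Place data bits at non-power-of-two positions: b3=1, b5=0, b6=1, b7=0.
p1 = XOR of data positions {3,5,7} = 1⊕0⊕0 = 1
p2 = XOR of data positions {3,6,7} = 1⊕1⊕0 = 0
p4 = XOR of data positions {5,6,7} = 0⊕1⊕0 = 1
Codeword b1..b7 = 1011010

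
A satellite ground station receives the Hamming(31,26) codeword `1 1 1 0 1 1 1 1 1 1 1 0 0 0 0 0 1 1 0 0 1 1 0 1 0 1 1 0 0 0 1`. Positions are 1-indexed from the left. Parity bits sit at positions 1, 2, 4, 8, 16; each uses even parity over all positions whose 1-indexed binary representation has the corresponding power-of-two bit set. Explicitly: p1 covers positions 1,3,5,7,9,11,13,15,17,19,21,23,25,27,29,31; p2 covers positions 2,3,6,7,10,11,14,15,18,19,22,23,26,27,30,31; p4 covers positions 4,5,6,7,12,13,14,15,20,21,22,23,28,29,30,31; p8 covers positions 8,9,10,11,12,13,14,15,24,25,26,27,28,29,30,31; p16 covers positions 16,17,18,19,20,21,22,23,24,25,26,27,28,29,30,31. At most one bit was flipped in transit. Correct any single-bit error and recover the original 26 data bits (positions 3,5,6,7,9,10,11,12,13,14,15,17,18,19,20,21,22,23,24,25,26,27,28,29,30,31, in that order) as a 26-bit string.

11111110000110011010110001

s1: b1⊕b3⊕b5⊕b7⊕b9⊕b11⊕b13⊕b15⊕b17⊕b19⊕b21⊕b23⊕b25⊕b27⊕b29⊕b31 = 1⊕1⊕1⊕1⊕1⊕1⊕0⊕0⊕1⊕0⊕1⊕0⊕0⊕1⊕0⊕1 = 0
s2: b2⊕b3⊕b6⊕b7⊕b10⊕b11⊕b14⊕b15⊕b18⊕b19⊕b22⊕b23⊕b26⊕b27⊕b30⊕b31 = 1⊕1⊕1⊕1⊕1⊕1⊕0⊕0⊕1⊕0⊕1⊕0⊕1⊕1⊕0⊕1 = 1
s4: b4⊕b5⊕b6⊕b7⊕b12⊕b13⊕b14⊕b15⊕b20⊕b21⊕b22⊕b23⊕b28⊕b29⊕b30⊕b31 = 0⊕1⊕1⊕1⊕0⊕0⊕0⊕0⊕0⊕1⊕1⊕0⊕0⊕0⊕0⊕1 = 0
s8: b8⊕b9⊕b10⊕b11⊕b12⊕b13⊕b14⊕b15⊕b24⊕b25⊕b26⊕b27⊕b28⊕b29⊕b30⊕b31 = 1⊕1⊕1⊕1⊕0⊕0⊕0⊕0⊕1⊕0⊕1⊕1⊕0⊕0⊕0⊕1 = 0
s16: b16⊕b17⊕b18⊕b19⊕b20⊕b21⊕b22⊕b23⊕b24⊕b25⊕b26⊕b27⊕b28⊕b29⊕b30⊕b31 = 0⊕1⊕1⊕0⊕0⊕1⊕1⊕0⊕1⊕0⊕1⊕1⊕0⊕0⊕0⊕1 = 0
Syndrome (s16...s1) = 00010 → position 2.
Flip bit 2: corrected codeword = 1010111111100000110011010110001
Data bits at positions 3,5,6,7,9,10,11,12,13,14,15,17,18,19,20,21,22,23,24,25,26,27,28,29,30,31: 11111110000110011010110001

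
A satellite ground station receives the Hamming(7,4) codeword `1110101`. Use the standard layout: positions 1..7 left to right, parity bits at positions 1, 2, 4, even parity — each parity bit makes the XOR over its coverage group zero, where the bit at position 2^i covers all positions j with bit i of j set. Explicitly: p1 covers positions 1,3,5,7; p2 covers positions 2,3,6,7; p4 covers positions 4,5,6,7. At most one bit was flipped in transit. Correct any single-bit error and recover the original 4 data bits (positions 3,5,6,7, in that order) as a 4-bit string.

s1: b1⊕b3⊕b5⊕b7 = 1⊕1⊕1⊕1 = 0
s2: b2⊕b3⊕b6⊕b7 = 1⊕1⊕0⊕1 = 1
s4: b4⊕b5⊕b6⊕b7 = 0⊕1⊕0⊕1 = 0
Syndrome (s4...s1) = 010 → position 2.
Flip bit 2: corrected codeword = 1010101
Data bits at positions 3,5,6,7: 1101

1101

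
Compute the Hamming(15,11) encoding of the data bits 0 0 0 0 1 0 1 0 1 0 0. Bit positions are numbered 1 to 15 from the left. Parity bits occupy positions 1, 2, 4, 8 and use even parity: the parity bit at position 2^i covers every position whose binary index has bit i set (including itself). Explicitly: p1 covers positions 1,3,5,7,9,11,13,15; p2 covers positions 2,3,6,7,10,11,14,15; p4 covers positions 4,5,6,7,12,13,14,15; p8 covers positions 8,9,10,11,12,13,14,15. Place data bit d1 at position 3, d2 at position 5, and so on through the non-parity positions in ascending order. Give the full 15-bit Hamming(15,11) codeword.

110100011010100

Place data bits at non-power-of-two positions: b3=0, b5=0, b6=0, b7=0, b9=1, b10=0, b11=1, b12=0, b13=1, b14=0, b15=0.
p1 = XOR of data positions {3,5,7,9,11,13,15} = 0⊕0⊕0⊕1⊕1⊕1⊕0 = 1
p2 = XOR of data positions {3,6,7,10,11,14,15} = 0⊕0⊕0⊕0⊕1⊕0⊕0 = 1
p4 = XOR of data positions {5,6,7,12,13,14,15} = 0⊕0⊕0⊕0⊕1⊕0⊕0 = 1
p8 = XOR of data positions {9,10,11,12,13,14,15} = 1⊕0⊕1⊕0⊕1⊕0⊕0 = 1
Codeword b1..b15 = 110100011010100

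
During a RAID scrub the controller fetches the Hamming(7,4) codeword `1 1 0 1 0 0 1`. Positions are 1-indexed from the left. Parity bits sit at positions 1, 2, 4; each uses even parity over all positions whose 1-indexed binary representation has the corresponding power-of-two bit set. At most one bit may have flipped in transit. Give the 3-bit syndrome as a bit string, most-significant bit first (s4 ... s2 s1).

000

s1: b1⊕b3⊕b5⊕b7 = 1⊕0⊕0⊕1 = 0
s2: b2⊕b3⊕b6⊕b7 = 1⊕0⊕0⊕1 = 0
s4: b4⊕b5⊕b6⊕b7 = 1⊕0⊕0⊕1 = 0
Syndrome (s4...s1) = 000 → position 0 (no error).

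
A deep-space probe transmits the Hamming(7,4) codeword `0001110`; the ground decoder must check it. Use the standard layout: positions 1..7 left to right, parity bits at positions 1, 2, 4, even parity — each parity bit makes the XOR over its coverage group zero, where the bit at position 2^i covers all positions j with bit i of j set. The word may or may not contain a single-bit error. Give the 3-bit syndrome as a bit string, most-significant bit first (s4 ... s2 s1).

111

s1: b1⊕b3⊕b5⊕b7 = 0⊕0⊕1⊕0 = 1
s2: b2⊕b3⊕b6⊕b7 = 0⊕0⊕1⊕0 = 1
s4: b4⊕b5⊕b6⊕b7 = 1⊕1⊕1⊕0 = 1
Syndrome (s4...s1) = 111 → position 7.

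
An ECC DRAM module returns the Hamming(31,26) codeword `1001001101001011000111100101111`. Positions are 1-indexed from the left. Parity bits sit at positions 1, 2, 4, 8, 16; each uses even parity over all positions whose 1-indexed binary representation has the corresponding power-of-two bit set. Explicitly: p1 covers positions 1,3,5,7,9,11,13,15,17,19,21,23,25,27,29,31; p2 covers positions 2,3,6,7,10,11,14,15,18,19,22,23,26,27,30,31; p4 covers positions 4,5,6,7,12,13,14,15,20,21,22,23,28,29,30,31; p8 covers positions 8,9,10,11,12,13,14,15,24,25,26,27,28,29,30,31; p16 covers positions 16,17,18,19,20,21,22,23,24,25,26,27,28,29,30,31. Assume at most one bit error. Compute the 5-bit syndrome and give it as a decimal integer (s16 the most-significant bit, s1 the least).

s1: b1⊕b3⊕b5⊕b7⊕b9⊕b11⊕b13⊕b15⊕b17⊕b19⊕b21⊕b23⊕b25⊕b27⊕b29⊕b31 = 1⊕0⊕0⊕1⊕0⊕0⊕1⊕1⊕0⊕0⊕1⊕1⊕0⊕0⊕1⊕1 = 0
s2: b2⊕b3⊕b6⊕b7⊕b10⊕b11⊕b14⊕b15⊕b18⊕b19⊕b22⊕b23⊕b26⊕b27⊕b30⊕b31 = 0⊕0⊕0⊕1⊕1⊕0⊕0⊕1⊕0⊕0⊕1⊕1⊕1⊕0⊕1⊕1 = 0
s4: b4⊕b5⊕b6⊕b7⊕b12⊕b13⊕b14⊕b15⊕b20⊕b21⊕b22⊕b23⊕b28⊕b29⊕b30⊕b31 = 1⊕0⊕0⊕1⊕0⊕1⊕0⊕1⊕1⊕1⊕1⊕1⊕1⊕1⊕1⊕1 = 0
s8: b8⊕b9⊕b10⊕b11⊕b12⊕b13⊕b14⊕b15⊕b24⊕b25⊕b26⊕b27⊕b28⊕b29⊕b30⊕b31 = 1⊕0⊕1⊕0⊕0⊕1⊕0⊕1⊕0⊕0⊕1⊕0⊕1⊕1⊕1⊕1 = 1
s16: b16⊕b17⊕b18⊕b19⊕b20⊕b21⊕b22⊕b23⊕b24⊕b25⊕b26⊕b27⊕b28⊕b29⊕b30⊕b31 = 1⊕0⊕0⊕0⊕1⊕1⊕1⊕1⊕0⊕0⊕1⊕0⊕1⊕1⊕1⊕1 = 0
Syndrome (s16...s1) = 01000 → position 8.

8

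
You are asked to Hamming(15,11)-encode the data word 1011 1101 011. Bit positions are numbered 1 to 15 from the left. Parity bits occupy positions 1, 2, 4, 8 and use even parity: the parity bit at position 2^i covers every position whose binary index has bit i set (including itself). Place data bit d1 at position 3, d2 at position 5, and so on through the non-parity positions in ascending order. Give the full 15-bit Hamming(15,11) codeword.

Place data bits at non-power-of-two positions: b3=1, b5=0, b6=1, b7=1, b9=1, b10=1, b11=0, b12=1, b13=0, b14=1, b15=1.
p1 = XOR of data positions {3,5,7,9,11,13,15} = 1⊕0⊕1⊕1⊕0⊕0⊕1 = 0
p2 = XOR of data positions {3,6,7,10,11,14,15} = 1⊕1⊕1⊕1⊕0⊕1⊕1 = 0
p4 = XOR of data positions {5,6,7,12,13,14,15} = 0⊕1⊕1⊕1⊕0⊕1⊕1 = 1
p8 = XOR of data positions {9,10,11,12,13,14,15} = 1⊕1⊕0⊕1⊕0⊕1⊕1 = 1
Codeword b1..b15 = 001101111101011

001101111101011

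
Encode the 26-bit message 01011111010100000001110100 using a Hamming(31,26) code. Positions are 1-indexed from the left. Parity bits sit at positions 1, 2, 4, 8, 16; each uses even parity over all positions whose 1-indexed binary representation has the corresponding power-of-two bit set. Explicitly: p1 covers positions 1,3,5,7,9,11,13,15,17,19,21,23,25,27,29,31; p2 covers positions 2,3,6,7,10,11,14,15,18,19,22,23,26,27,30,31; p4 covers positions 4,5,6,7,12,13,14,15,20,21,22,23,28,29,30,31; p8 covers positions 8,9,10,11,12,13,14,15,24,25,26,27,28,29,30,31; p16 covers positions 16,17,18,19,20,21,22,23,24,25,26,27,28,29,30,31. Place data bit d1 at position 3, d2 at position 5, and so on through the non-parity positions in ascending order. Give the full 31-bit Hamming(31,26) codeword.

Place data bits at non-power-of-two positions: b3=0, b5=1, b6=0, b7=1, b9=1, b10=1, b11=1, b12=1, b13=0, b14=1, b15=0, b17=1, b18=0, b19=0, b20=0, b21=0, b22=0, b23=0, b24=0, b25=1, b26=1, b27=1, b28=0, b29=1, b30=0, b31=0.
p1 = XOR of data positions {3,5,7,9,11,13,15,17,19,21,23,25,27,29,31} = 0⊕1⊕1⊕1⊕1⊕0⊕0⊕1⊕0⊕0⊕0⊕1⊕1⊕1⊕0 = 0
p2 = XOR of data positions {3,6,7,10,11,14,15,18,19,22,23,26,27,30,31} = 0⊕0⊕1⊕1⊕1⊕1⊕0⊕0⊕0⊕0⊕0⊕1⊕1⊕0⊕0 = 0
p4 = XOR of data positions {5,6,7,12,13,14,15,20,21,22,23,28,29,30,31} = 1⊕0⊕1⊕1⊕0⊕1⊕0⊕0⊕0⊕0⊕0⊕0⊕1⊕0⊕0 = 1
p8 = XOR of data positions {9,10,11,12,13,14,15,24,25,26,27,28,29,30,31} = 1⊕1⊕1⊕1⊕0⊕1⊕0⊕0⊕1⊕1⊕1⊕0⊕1⊕0⊕0 = 1
p16 = XOR of data positions {17,18,19,20,21,22,23,24,25,26,27,28,29,30,31} = 1⊕0⊕0⊕0⊕0⊕0⊕0⊕0⊕1⊕1⊕1⊕0⊕1⊕0⊕0 = 1
Codeword b1..b31 = 0001101111110101100000001110100

0001101111110101100000001110100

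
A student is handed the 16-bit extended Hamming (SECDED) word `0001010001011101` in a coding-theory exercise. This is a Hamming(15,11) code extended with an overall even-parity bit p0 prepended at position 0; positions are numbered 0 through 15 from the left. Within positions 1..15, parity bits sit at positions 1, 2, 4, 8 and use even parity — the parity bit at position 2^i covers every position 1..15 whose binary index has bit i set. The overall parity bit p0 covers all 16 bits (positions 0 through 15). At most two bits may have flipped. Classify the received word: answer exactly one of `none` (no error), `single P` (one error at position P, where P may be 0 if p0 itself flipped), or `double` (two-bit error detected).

single 10

s1: b1⊕b3⊕b5⊕b7⊕b9⊕b11⊕b13⊕b15 = 0⊕1⊕1⊕0⊕1⊕1⊕1⊕1 = 0
s2: b2⊕b3⊕b6⊕b7⊕b10⊕b11⊕b14⊕b15 = 0⊕1⊕0⊕0⊕0⊕1⊕0⊕1 = 1
s4: b4⊕b5⊕b6⊕b7⊕b12⊕b13⊕b14⊕b15 = 0⊕1⊕0⊕0⊕1⊕1⊕0⊕1 = 0
s8: b8⊕b9⊕b10⊕b11⊕b12⊕b13⊕b14⊕b15 = 0⊕1⊕0⊕1⊕1⊕1⊕0⊕1 = 1
Syndrome (s8...s1) = 1010 → position 10.
Overall parity (XOR of all 16 bits, including p0): 0⊕0⊕0⊕1⊕0⊕1⊕0⊕0⊕0⊕1⊕0⊕1⊕1⊕1⊕0⊕1 = 1
Overall=1, syndrome position=10 → single-bit error at position 10.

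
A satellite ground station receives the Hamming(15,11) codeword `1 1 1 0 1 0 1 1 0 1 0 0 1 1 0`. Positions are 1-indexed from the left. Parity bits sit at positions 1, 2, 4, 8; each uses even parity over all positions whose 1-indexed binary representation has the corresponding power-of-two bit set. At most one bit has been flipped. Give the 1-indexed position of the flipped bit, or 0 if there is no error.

s1: b1⊕b3⊕b5⊕b7⊕b9⊕b11⊕b13⊕b15 = 1⊕1⊕1⊕1⊕0⊕0⊕1⊕0 = 1
s2: b2⊕b3⊕b6⊕b7⊕b10⊕b11⊕b14⊕b15 = 1⊕1⊕0⊕1⊕1⊕0⊕1⊕0 = 1
s4: b4⊕b5⊕b6⊕b7⊕b12⊕b13⊕b14⊕b15 = 0⊕1⊕0⊕1⊕0⊕1⊕1⊕0 = 0
s8: b8⊕b9⊕b10⊕b11⊕b12⊕b13⊕b14⊕b15 = 1⊕0⊕1⊕0⊕0⊕1⊕1⊕0 = 0
Syndrome (s8...s1) = 0011 → position 3.

3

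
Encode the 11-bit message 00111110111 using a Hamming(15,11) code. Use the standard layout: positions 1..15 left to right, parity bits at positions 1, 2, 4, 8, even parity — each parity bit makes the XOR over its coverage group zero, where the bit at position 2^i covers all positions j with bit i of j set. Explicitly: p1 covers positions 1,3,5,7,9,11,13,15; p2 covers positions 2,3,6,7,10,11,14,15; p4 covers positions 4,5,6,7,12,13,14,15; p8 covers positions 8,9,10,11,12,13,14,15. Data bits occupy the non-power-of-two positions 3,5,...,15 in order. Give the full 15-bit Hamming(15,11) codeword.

Place data bits at non-power-of-two positions: b3=0, b5=0, b6=1, b7=1, b9=1, b10=1, b11=1, b12=0, b13=1, b14=1, b15=1.
p1 = XOR of data positions {3,5,7,9,11,13,15} = 0⊕0⊕1⊕1⊕1⊕1⊕1 = 1
p2 = XOR of data positions {3,6,7,10,11,14,15} = 0⊕1⊕1⊕1⊕1⊕1⊕1 = 0
p4 = XOR of data positions {5,6,7,12,13,14,15} = 0⊕1⊕1⊕0⊕1⊕1⊕1 = 1
p8 = XOR of data positions {9,10,11,12,13,14,15} = 1⊕1⊕1⊕0⊕1⊕1⊕1 = 0
Codeword b1..b15 = 100101101110111

100101101110111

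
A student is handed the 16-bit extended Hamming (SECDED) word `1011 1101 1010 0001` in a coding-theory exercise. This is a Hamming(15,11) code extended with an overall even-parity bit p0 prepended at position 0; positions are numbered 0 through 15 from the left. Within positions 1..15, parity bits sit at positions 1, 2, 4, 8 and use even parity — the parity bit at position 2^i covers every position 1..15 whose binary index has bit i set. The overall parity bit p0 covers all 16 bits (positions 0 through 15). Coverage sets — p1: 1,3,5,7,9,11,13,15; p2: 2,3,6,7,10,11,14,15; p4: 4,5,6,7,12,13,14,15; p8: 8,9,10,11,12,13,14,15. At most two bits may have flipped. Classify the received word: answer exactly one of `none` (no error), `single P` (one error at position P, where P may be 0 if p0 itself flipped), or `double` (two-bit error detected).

s1: b1⊕b3⊕b5⊕b7⊕b9⊕b11⊕b13⊕b15 = 0⊕1⊕1⊕1⊕0⊕0⊕0⊕1 = 0
s2: b2⊕b3⊕b6⊕b7⊕b10⊕b11⊕b14⊕b15 = 1⊕1⊕0⊕1⊕1⊕0⊕0⊕1 = 1
s4: b4⊕b5⊕b6⊕b7⊕b12⊕b13⊕b14⊕b15 = 1⊕1⊕0⊕1⊕0⊕0⊕0⊕1 = 0
s8: b8⊕b9⊕b10⊕b11⊕b12⊕b13⊕b14⊕b15 = 1⊕0⊕1⊕0⊕0⊕0⊕0⊕1 = 1
Syndrome (s8...s1) = 1010 → position 10.
Overall parity (XOR of all 16 bits, including p0): 1⊕0⊕1⊕1⊕1⊕1⊕0⊕1⊕1⊕0⊕1⊕0⊕0⊕0⊕0⊕1 = 1
Overall=1, syndrome position=10 → single-bit error at position 10.

single 10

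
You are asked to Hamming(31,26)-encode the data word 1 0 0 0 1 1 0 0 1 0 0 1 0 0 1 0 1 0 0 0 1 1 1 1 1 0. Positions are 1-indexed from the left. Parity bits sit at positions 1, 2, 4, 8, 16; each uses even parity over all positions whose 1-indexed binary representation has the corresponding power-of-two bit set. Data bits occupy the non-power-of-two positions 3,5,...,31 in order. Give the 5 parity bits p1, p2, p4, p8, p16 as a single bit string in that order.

Place data bits at non-power-of-two positions: b3=1, b5=0, b6=0, b7=0, b9=1, b10=1, b11=0, b12=0, b13=1, b14=0, b15=0, b17=1, b18=0, b19=0, b20=1, b21=0, b22=1, b23=0, b24=0, b25=0, b26=1, b27=1, b28=1, b29=1, b30=1, b31=0.
p1 = XOR of data positions {3,5,7,9,11,13,15,17,19,21,23,25,27,29,31} = 1⊕0⊕0⊕1⊕0⊕1⊕0⊕1⊕0⊕0⊕0⊕0⊕1⊕1⊕0 = 0
p2 = XOR of data positions {3,6,7,10,11,14,15,18,19,22,23,26,27,30,31} = 1⊕0⊕0⊕1⊕0⊕0⊕0⊕0⊕0⊕1⊕0⊕1⊕1⊕1⊕0 = 0
p4 = XOR of data positions {5,6,7,12,13,14,15,20,21,22,23,28,29,30,31} = 0⊕0⊕0⊕0⊕1⊕0⊕0⊕1⊕0⊕1⊕0⊕1⊕1⊕1⊕0 = 0
p8 = XOR of data positions {9,10,11,12,13,14,15,24,25,26,27,28,29,30,31} = 1⊕1⊕0⊕0⊕1⊕0⊕0⊕0⊕0⊕1⊕1⊕1⊕1⊕1⊕0 = 0
p16 = XOR of data positions {17,18,19,20,21,22,23,24,25,26,27,28,29,30,31} = 1⊕0⊕0⊕1⊕0⊕1⊕0⊕0⊕0⊕1⊕1⊕1⊕1⊕1⊕0 = 0
Parity bits p1,p2,p4,p8,p16 = 00000

00000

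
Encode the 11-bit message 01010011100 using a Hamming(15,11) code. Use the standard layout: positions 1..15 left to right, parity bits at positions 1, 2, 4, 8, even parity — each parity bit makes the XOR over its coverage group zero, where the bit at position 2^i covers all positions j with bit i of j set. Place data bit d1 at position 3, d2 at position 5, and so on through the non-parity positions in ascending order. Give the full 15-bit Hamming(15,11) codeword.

Place data bits at non-power-of-two positions: b3=0, b5=1, b6=0, b7=1, b9=0, b10=0, b11=1, b12=1, b13=1, b14=0, b15=0.
p1 = XOR of data positions {3,5,7,9,11,13,15} = 0⊕1⊕1⊕0⊕1⊕1⊕0 = 0
p2 = XOR of data positions {3,6,7,10,11,14,15} = 0⊕0⊕1⊕0⊕1⊕0⊕0 = 0
p4 = XOR of data positions {5,6,7,12,13,14,15} = 1⊕0⊕1⊕1⊕1⊕0⊕0 = 0
p8 = XOR of data positions {9,10,11,12,13,14,15} = 0⊕0⊕1⊕1⊕1⊕0⊕0 = 1
Codeword b1..b15 = 000010110011100

000010110011100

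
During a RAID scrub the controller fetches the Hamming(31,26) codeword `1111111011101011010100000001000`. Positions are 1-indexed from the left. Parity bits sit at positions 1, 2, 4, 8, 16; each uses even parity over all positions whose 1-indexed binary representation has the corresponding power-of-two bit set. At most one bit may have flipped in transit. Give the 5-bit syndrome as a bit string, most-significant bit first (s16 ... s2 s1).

00000

s1: b1⊕b3⊕b5⊕b7⊕b9⊕b11⊕b13⊕b15⊕b17⊕b19⊕b21⊕b23⊕b25⊕b27⊕b29⊕b31 = 1⊕1⊕1⊕1⊕1⊕1⊕1⊕1⊕0⊕0⊕0⊕0⊕0⊕0⊕0⊕0 = 0
s2: b2⊕b3⊕b6⊕b7⊕b10⊕b11⊕b14⊕b15⊕b18⊕b19⊕b22⊕b23⊕b26⊕b27⊕b30⊕b31 = 1⊕1⊕1⊕1⊕1⊕1⊕0⊕1⊕1⊕0⊕0⊕0⊕0⊕0⊕0⊕0 = 0
s4: b4⊕b5⊕b6⊕b7⊕b12⊕b13⊕b14⊕b15⊕b20⊕b21⊕b22⊕b23⊕b28⊕b29⊕b30⊕b31 = 1⊕1⊕1⊕1⊕0⊕1⊕0⊕1⊕1⊕0⊕0⊕0⊕1⊕0⊕0⊕0 = 0
s8: b8⊕b9⊕b10⊕b11⊕b12⊕b13⊕b14⊕b15⊕b24⊕b25⊕b26⊕b27⊕b28⊕b29⊕b30⊕b31 = 0⊕1⊕1⊕1⊕0⊕1⊕0⊕1⊕0⊕0⊕0⊕0⊕1⊕0⊕0⊕0 = 0
s16: b16⊕b17⊕b18⊕b19⊕b20⊕b21⊕b22⊕b23⊕b24⊕b25⊕b26⊕b27⊕b28⊕b29⊕b30⊕b31 = 1⊕0⊕1⊕0⊕1⊕0⊕0⊕0⊕0⊕0⊕0⊕0⊕1⊕0⊕0⊕0 = 0
Syndrome (s16...s1) = 00000 → position 0 (no error).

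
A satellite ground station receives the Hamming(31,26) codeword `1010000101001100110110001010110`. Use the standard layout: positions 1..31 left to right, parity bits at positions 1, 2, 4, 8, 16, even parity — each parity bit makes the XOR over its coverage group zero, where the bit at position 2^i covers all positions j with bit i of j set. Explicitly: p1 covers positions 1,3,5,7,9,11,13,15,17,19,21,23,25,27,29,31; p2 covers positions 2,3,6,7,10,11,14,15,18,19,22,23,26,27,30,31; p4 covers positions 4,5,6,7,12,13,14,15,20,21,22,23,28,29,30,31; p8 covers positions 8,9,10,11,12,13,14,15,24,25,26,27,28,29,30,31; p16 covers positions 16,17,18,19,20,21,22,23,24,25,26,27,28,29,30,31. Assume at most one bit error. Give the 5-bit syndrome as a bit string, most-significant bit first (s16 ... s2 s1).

00000

s1: b1⊕b3⊕b5⊕b7⊕b9⊕b11⊕b13⊕b15⊕b17⊕b19⊕b21⊕b23⊕b25⊕b27⊕b29⊕b31 = 1⊕1⊕0⊕0⊕0⊕0⊕1⊕0⊕1⊕0⊕1⊕0⊕1⊕1⊕1⊕0 = 0
s2: b2⊕b3⊕b6⊕b7⊕b10⊕b11⊕b14⊕b15⊕b18⊕b19⊕b22⊕b23⊕b26⊕b27⊕b30⊕b31 = 0⊕1⊕0⊕0⊕1⊕0⊕1⊕0⊕1⊕0⊕0⊕0⊕0⊕1⊕1⊕0 = 0
s4: b4⊕b5⊕b6⊕b7⊕b12⊕b13⊕b14⊕b15⊕b20⊕b21⊕b22⊕b23⊕b28⊕b29⊕b30⊕b31 = 0⊕0⊕0⊕0⊕0⊕1⊕1⊕0⊕1⊕1⊕0⊕0⊕0⊕1⊕1⊕0 = 0
s8: b8⊕b9⊕b10⊕b11⊕b12⊕b13⊕b14⊕b15⊕b24⊕b25⊕b26⊕b27⊕b28⊕b29⊕b30⊕b31 = 1⊕0⊕1⊕0⊕0⊕1⊕1⊕0⊕0⊕1⊕0⊕1⊕0⊕1⊕1⊕0 = 0
s16: b16⊕b17⊕b18⊕b19⊕b20⊕b21⊕b22⊕b23⊕b24⊕b25⊕b26⊕b27⊕b28⊕b29⊕b30⊕b31 = 0⊕1⊕1⊕0⊕1⊕1⊕0⊕0⊕0⊕1⊕0⊕1⊕0⊕1⊕1⊕0 = 0
Syndrome (s16...s1) = 00000 → position 0 (no error).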